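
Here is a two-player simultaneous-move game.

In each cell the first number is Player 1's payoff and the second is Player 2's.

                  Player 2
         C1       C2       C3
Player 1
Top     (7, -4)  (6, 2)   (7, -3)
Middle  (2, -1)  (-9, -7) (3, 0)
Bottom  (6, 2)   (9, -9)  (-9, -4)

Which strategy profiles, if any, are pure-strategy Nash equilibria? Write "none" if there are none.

For each player, find the best response to each opponent profile; mutual best responses are the pure NE.
Player 1 against C1: payoffs 7, 2, 6 → best response Top.
Player 1 against C2: payoffs 6, -9, 9 → best response Bottom.
Player 1 against C3: payoffs 7, 3, -9 → best response Top.
Player 2 against Top: payoffs -4, 2, -3 → best response C2.
Player 2 against Middle: payoffs -1, -7, 0 → best response C3.
Player 2 against Bottom: payoffs 2, -9, -4 → best response C1.
No profile is a mutual best response for all players.

This game has no pure Nash equilibrium.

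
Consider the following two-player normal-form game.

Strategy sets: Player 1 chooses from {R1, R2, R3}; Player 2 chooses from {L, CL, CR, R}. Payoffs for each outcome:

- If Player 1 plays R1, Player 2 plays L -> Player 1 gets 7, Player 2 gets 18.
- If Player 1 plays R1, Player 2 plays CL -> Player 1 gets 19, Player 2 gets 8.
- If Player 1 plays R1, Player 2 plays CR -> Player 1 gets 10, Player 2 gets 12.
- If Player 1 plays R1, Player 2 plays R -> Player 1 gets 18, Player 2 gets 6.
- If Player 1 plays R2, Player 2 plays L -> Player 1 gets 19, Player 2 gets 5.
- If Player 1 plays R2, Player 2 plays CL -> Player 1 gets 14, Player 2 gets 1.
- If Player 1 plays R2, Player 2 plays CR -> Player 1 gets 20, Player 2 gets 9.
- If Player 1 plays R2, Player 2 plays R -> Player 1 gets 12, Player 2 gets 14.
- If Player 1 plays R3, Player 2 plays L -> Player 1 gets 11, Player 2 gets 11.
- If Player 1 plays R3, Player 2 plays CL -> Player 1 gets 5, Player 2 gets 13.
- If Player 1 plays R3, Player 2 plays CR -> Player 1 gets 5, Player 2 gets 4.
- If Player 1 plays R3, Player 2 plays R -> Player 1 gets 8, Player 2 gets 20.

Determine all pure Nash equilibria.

none

Check each profile: it is a Nash equilibrium iff no player can strictly gain by switching unilaterally.
(R1, L): Player 1 can switch to R2 (7 → 19). Not NE.
(R1, CL): Player 2 can switch to L (8 → 18). Not NE.
(R1, CR): Player 1 can switch to R2 (10 → 20). Not NE.
(R1, R): Player 2 can switch to L (6 → 18). Not NE.
(R2, L): Player 2 can switch to CR (5 → 9). Not NE.
(R2, CL): Player 1 can switch to R1 (14 → 19). Not NE.
(The remaining 6 profiles each have a profitable deviation by the same check.)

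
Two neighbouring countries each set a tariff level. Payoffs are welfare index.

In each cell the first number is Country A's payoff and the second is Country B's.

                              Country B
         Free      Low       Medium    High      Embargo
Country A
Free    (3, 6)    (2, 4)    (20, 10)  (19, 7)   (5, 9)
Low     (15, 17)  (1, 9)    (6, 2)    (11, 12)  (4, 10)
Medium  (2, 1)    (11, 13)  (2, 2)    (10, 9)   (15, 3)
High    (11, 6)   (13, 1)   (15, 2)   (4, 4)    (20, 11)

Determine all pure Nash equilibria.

The pure Nash equilibria are (Free, Medium), (Low, Free), (High, Embargo).

Country A against Free: payoffs 3, 15, 2, 11 → best response Low.
Country A against Low: payoffs 2, 1, 11, 13 → best response High.
Country A against Medium: payoffs 20, 6, 2, 15 → best response Free.
Country A against High: payoffs 19, 11, 10, 4 → best response Free.
Country A against Embargo: payoffs 5, 4, 15, 20 → best response High.
Country B against Free: payoffs 6, 4, 10, 7, 9 → best response Medium.
Country B against Low: payoffs 17, 9, 2, 12, 10 → best response Free.
Country B against Medium: payoffs 1, 13, 2, 9, 3 → best response Low.
Country B against High: payoffs 6, 1, 2, 4, 11 → best response Embargo.
Mutual best responses: (Free, Medium); (Low, Free); (High, Embargo).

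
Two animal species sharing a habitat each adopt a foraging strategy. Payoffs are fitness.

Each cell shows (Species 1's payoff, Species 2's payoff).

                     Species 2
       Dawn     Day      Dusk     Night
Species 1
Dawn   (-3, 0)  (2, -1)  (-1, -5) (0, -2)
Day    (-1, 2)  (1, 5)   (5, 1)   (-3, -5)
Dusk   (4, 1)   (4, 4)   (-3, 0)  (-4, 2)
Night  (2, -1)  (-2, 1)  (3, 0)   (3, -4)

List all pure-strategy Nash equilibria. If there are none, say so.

Species 1 against Dawn: payoffs -3, -1, 4, 2 → best response Dusk.
Species 1 against Day: payoffs 2, 1, 4, -2 → best response Dusk.
Species 1 against Dusk: payoffs -1, 5, -3, 3 → best response Day.
Species 1 against Night: payoffs 0, -3, -4, 3 → best response Night.
Species 2 against Dawn: payoffs 0, -1, -5, -2 → best response Dawn.
Species 2 against Day: payoffs 2, 5, 1, -5 → best response Day.
Species 2 against Dusk: payoffs 1, 4, 0, 2 → best response Day.
Species 2 against Night: payoffs -1, 1, 0, -4 → best response Day.
Mutual best responses: (Dusk, Day).

The unique pure-strategy Nash equilibrium is (Dusk, Day).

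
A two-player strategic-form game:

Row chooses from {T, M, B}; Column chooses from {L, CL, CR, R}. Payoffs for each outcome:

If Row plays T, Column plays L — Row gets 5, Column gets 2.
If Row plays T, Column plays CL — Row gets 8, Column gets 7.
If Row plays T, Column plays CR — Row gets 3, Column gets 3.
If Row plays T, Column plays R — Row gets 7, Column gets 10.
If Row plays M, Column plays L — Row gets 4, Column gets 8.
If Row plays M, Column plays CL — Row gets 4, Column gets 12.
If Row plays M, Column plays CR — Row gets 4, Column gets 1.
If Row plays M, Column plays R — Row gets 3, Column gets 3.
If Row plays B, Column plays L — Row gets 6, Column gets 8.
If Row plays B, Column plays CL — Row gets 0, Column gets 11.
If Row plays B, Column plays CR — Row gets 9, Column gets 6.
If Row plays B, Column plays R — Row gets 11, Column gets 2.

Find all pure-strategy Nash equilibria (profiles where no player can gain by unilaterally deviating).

There is no pure-strategy Nash equilibrium.

(T, L): Row can switch to B (5 → 6). Not NE.
(T, CL): Column can switch to R (7 → 10). Not NE.
(T, CR): Row can switch to M (3 → 4). Not NE.
(T, R): Row can switch to B (7 → 11). Not NE.
(M, L): Row can switch to T (4 → 5). Not NE.
(M, CL): Row can switch to T (4 → 8). Not NE.
(The remaining 6 profiles each have a profitable deviation by the same check.)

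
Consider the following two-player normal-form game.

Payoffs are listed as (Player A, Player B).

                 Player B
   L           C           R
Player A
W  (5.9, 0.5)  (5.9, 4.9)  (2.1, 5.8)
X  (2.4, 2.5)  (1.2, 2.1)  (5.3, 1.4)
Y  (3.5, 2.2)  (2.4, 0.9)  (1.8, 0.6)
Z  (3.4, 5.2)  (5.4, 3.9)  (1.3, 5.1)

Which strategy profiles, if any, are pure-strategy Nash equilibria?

There is no pure-strategy Nash equilibrium.

Mark each player's best response to every combination of opponents' strategies; a profile where every player is best-responding is a pure Nash equilibrium.
Player A against L: payoffs 5.9, 2.4, 3.5, 3.4 → best response W.
Player A against C: payoffs 5.9, 1.2, 2.4, 5.4 → best response W.
Player A against R: payoffs 2.1, 5.3, 1.8, 1.3 → best response X.
Player B against W: payoffs 0.5, 4.9, 5.8 → best response R.
Player B against X: payoffs 2.5, 2.1, 1.4 → best response L.
Player B against Y: payoffs 2.2, 0.9, 0.6 → best response L.
Player B against Z: payoffs 5.2, 3.9, 5.1 → best response L.
No profile is a mutual best response for all players.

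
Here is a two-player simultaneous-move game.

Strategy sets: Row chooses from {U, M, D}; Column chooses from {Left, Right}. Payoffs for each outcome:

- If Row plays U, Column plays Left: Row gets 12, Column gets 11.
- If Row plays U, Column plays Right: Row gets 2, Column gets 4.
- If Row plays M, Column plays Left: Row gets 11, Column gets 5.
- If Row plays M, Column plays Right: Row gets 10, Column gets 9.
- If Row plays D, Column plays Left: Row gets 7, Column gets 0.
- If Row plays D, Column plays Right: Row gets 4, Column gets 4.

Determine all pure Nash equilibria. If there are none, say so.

(U, Left) and (M, Right)

Row against Left: payoffs 12, 11, 7 → best response U.
Row against Right: payoffs 2, 10, 4 → best response M.
Column against U: payoffs 11, 4 → best response Left.
Column against M: payoffs 5, 9 → best response Right.
Column against D: payoffs 0, 4 → best response Right.
Mutual best responses: (U, Left); (M, Right).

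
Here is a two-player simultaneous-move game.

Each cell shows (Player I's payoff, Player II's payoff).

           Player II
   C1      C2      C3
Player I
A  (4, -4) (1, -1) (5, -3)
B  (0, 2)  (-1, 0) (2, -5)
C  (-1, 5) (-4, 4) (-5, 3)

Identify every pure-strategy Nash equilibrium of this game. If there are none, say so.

(A, C2)

For each player, find the best response to each opponent profile; mutual best responses are the pure NE.
Player I against C1: payoffs 4, 0, -1 → best response A.
Player I against C2: payoffs 1, -1, -4 → best response A.
Player I against C3: payoffs 5, 2, -5 → best response A.
Player II against A: payoffs -4, -1, -3 → best response C2.
Player II against B: payoffs 2, 0, -5 → best response C1.
Player II against C: payoffs 5, 4, 3 → best response C1.
Mutual best responses: (A, C2).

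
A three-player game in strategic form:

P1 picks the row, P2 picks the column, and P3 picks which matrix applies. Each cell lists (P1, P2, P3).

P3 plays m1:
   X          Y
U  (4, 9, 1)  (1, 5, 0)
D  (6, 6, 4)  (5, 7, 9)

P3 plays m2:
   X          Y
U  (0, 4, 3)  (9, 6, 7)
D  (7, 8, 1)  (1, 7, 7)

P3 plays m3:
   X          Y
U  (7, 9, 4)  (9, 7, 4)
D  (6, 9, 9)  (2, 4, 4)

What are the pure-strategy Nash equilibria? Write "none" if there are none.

(U, X, m3) and (U, Y, m2) and (D, Y, m1)

Check each profile: it is a Nash equilibrium iff no player can strictly gain by switching unilaterally.
(U, X, m1): P1 can switch to D (4 → 6). Not NE.
(U, X, m2): P1 can switch to D (0 → 7). Not NE.
(U, X, m3): P1 gets 7, best alternative 6; P2 gets 9, best alternative 7; P3 gets 4, best alternative 3. No profitable deviation — NE.
(U, Y, m1): P1 can switch to D (1 → 5). Not NE.
(U, Y, m2): P1 gets 9, best alternative 1; P2 gets 6, best alternative 4; P3 gets 7, best alternative 4. No profitable deviation — NE.
(U, Y, m3): P2 can switch to X (7 → 9). Not NE.
(D, X, m1): P2 can switch to Y (6 → 7). Not NE.
(D, X, m2): P3 can switch to m1 (1 → 4). Not NE.
(D, Y, m1): P1 gets 5, best alternative 1; P2 gets 7, best alternative 6; P3 gets 9, best alternative 7. No profitable deviation — NE.
(The remaining 3 profiles each have a profitable deviation by the same check.)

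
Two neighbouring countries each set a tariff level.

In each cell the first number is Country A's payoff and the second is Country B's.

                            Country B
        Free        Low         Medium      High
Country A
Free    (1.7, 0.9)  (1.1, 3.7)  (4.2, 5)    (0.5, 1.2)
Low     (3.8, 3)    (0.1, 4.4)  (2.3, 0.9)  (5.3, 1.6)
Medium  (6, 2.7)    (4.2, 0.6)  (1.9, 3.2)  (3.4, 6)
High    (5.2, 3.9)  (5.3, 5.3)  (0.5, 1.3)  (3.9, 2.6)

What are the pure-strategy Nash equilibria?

The pure Nash equilibria are (Free, Medium), (High, Low).

For each player, find the best response to each opponent profile; mutual best responses are the pure NE.
Country A against Free: payoffs 1.7, 3.8, 6, 5.2 → best response Medium.
Country A against Low: payoffs 1.1, 0.1, 4.2, 5.3 → best response High.
Country A against Medium: payoffs 4.2, 2.3, 1.9, 0.5 → best response Free.
Country A against High: payoffs 0.5, 5.3, 3.4, 3.9 → best response Low.
Country B against Free: payoffs 0.9, 3.7, 5, 1.2 → best response Medium.
Country B against Low: payoffs 3, 4.4, 0.9, 1.6 → best response Low.
Country B against Medium: payoffs 2.7, 0.6, 3.2, 6 → best response High.
Country B against High: payoffs 3.9, 5.3, 1.3, 2.6 → best response Low.
Mutual best responses: (Free, Medium); (High, Low).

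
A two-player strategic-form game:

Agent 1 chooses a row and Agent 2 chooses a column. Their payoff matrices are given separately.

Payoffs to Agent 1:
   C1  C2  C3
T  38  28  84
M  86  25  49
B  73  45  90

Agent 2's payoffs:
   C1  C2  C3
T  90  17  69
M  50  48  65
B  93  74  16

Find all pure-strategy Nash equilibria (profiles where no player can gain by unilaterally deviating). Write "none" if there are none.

For each strategy profile, look for a profitable unilateral deviation.
(T, C1): Agent 1 can switch to M (38 → 86). Not NE.
(T, C2): Agent 1 can switch to B (28 → 45). Not NE.
(T, C3): Agent 1 can switch to B (84 → 90). Not NE.
(M, C1): Agent 2 can switch to C3 (50 → 65). Not NE.
(M, C2): Agent 1 can switch to T (25 → 28). Not NE.
(M, C3): Agent 1 can switch to T (49 → 84). Not NE.
(The remaining 3 profiles each have a profitable deviation by the same check.)

none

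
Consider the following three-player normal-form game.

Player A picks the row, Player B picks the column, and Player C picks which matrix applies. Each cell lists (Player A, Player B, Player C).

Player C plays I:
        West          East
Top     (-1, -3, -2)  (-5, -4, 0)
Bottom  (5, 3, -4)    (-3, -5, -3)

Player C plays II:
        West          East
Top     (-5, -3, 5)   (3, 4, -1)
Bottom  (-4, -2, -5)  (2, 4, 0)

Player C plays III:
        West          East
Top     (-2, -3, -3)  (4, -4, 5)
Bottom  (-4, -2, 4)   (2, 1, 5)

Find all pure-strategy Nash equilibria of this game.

(Top, West, I): Player A can switch to Bottom (-1 → 5). Not NE.
(Top, West, II): Player A can switch to Bottom (-5 → -4). Not NE.
(Top, West, III): Player C can switch to I (-3 → -2). Not NE.
(Top, East, I): Player A can switch to Bottom (-5 → -3). Not NE.
(Top, East, II): Player C can switch to I (-1 → 0). Not NE.
(Top, East, III): Player B can switch to West (-4 → -3). Not NE.
(Bottom, West, I): Player C can switch to III (-4 → 4). Not NE.
(Bottom, West, II): Player B can switch to East (-2 → 4). Not NE.
(Bottom, West, III): Player A can switch to Top (-4 → -2). Not NE.
(Bottom, East, I): Player B can switch to West (-5 → 3). Not NE.
(Bottom, East, II): Player A can switch to Top (2 → 3). Not NE.
(Bottom, East, III): Player A can switch to Top (2 → 4). Not NE.

This game has no pure Nash equilibrium.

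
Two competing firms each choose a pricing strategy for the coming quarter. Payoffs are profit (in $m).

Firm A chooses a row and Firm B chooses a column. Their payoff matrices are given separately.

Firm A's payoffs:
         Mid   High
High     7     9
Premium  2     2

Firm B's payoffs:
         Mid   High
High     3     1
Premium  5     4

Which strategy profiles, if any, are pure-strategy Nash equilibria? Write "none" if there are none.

For each player, find the best response to each opponent profile; mutual best responses are the pure NE.
Firm A against Mid: payoffs 7, 2 → best response High.
Firm A against High: payoffs 9, 2 → best response High.
Firm B against High: payoffs 3, 1 → best response Mid.
Firm B against Premium: payoffs 5, 4 → best response Mid.
Mutual best responses: (High, Mid).

The unique pure-strategy Nash equilibrium is (High, Mid).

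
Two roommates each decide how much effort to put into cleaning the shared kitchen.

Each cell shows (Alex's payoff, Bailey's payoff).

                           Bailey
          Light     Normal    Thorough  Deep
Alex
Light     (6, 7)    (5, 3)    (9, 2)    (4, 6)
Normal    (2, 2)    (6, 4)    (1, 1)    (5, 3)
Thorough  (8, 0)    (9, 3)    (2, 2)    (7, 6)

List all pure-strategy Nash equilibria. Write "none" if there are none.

Alex against Light: payoffs 6, 2, 8 → best response Thorough.
Alex against Normal: payoffs 5, 6, 9 → best response Thorough.
Alex against Thorough: payoffs 9, 1, 2 → best response Light.
Alex against Deep: payoffs 4, 5, 7 → best response Thorough.
Bailey against Light: payoffs 7, 3, 2, 6 → best response Light.
Bailey against Normal: payoffs 2, 4, 1, 3 → best response Normal.
Bailey against Thorough: payoffs 0, 3, 2, 6 → best response Deep.
Mutual best responses: (Thorough, Deep).

Pure NE: (Thorough, Deep)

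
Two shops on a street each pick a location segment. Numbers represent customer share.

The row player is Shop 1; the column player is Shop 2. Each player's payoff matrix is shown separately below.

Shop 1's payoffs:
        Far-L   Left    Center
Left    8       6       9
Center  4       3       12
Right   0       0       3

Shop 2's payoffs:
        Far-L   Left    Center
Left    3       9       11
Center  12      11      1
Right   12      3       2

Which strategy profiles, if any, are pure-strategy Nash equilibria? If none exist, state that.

This game has no pure Nash equilibrium.

(Left, Far-L): Shop 2 can switch to Left (3 → 9). Not NE.
(Left, Left): Shop 2 can switch to Center (9 → 11). Not NE.
(Left, Center): Shop 1 can switch to Center (9 → 12). Not NE.
(Center, Far-L): Shop 1 can switch to Left (4 → 8). Not NE.
(Center, Left): Shop 1 can switch to Left (3 → 6). Not NE.
(Center, Center): Shop 2 can switch to Far-L (1 → 12). Not NE.
(Right, Far-L): Shop 1 can switch to Left (0 → 8). Not NE.
(Right, Left): Shop 1 can switch to Left (0 → 6). Not NE.
(Right, Center): Shop 1 can switch to Left (3 → 9). Not NE.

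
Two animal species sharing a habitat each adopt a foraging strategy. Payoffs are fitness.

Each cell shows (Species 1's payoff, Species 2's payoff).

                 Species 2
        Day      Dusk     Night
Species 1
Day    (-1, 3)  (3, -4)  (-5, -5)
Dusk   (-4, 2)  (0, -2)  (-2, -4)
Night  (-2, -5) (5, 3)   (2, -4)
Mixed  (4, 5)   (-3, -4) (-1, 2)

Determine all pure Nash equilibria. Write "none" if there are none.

The pure Nash equilibria are (Night, Dusk); (Mixed, Day).

For each player, find the best response to each opponent profile; mutual best responses are the pure NE.
Species 1 against Day: payoffs -1, -4, -2, 4 → best response Mixed.
Species 1 against Dusk: payoffs 3, 0, 5, -3 → best response Night.
Species 1 against Night: payoffs -5, -2, 2, -1 → best response Night.
Species 2 against Day: payoffs 3, -4, -5 → best response Day.
Species 2 against Dusk: payoffs 2, -2, -4 → best response Day.
Species 2 against Night: payoffs -5, 3, -4 → best response Dusk.
Species 2 against Mixed: payoffs 5, -4, 2 → best response Day.
Mutual best responses: (Night, Dusk); (Mixed, Day).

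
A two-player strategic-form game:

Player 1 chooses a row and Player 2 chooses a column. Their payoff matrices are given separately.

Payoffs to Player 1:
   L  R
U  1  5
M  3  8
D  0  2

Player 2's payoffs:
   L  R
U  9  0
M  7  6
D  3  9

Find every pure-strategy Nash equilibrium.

Player 1 against L: payoffs 1, 3, 0 → best response M.
Player 1 against R: payoffs 5, 8, 2 → best response M.
Player 2 against U: payoffs 9, 0 → best response L.
Player 2 against M: payoffs 7, 6 → best response L.
Player 2 against D: payoffs 3, 9 → best response R.
Mutual best responses: (M, L).

(M, L)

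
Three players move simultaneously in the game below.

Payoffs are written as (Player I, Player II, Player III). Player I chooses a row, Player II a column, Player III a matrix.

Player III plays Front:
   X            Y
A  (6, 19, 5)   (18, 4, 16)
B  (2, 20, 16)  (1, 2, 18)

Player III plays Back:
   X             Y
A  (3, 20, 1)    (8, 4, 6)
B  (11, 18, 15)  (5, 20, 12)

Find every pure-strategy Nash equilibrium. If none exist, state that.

Player I against (X, Front): payoffs 6, 2 → best response A.
Player I against (X, Back): payoffs 3, 11 → best response B.
Player I against (Y, Front): payoffs 18, 1 → best response A.
Player I against (Y, Back): payoffs 8, 5 → best response A.
Player II against (A, Front): payoffs 19, 4 → best response X.
Player II against (A, Back): payoffs 20, 4 → best response X.
Player II against (B, Front): payoffs 20, 2 → best response X.
Player II against (B, Back): payoffs 18, 20 → best response Y.
Player III against (A, X): payoffs 5, 1 → best response Front.
Player III against (A, Y): payoffs 16, 6 → best response Front.
Player III against (B, X): payoffs 16, 15 → best response Front.
Player III against (B, Y): payoffs 18, 12 → best response Front.
Mutual best responses: (A, X, Front).

(A, X, Front)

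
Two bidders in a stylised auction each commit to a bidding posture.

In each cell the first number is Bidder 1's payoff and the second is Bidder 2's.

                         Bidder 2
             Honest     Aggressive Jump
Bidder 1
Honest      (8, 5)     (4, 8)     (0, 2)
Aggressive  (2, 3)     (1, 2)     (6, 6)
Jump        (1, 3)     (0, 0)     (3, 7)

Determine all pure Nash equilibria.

(Honest, Aggressive), (Aggressive, Jump)

(Honest, Honest): Bidder 2 can switch to Aggressive (5 → 8). Not NE.
(Honest, Aggressive): Bidder 1 gets 4, best alternative 1; Bidder 2 gets 8, best alternative 5. No profitable deviation — NE.
(Honest, Jump): Bidder 1 can switch to Aggressive (0 → 6). Not NE.
(Aggressive, Honest): Bidder 1 can switch to Honest (2 → 8). Not NE.
(Aggressive, Aggressive): Bidder 1 can switch to Honest (1 → 4). Not NE.
(Aggressive, Jump): Bidder 1 gets 6, best alternative 3; Bidder 2 gets 6, best alternative 3. No profitable deviation — NE.
(Jump, Honest): Bidder 1 can switch to Honest (1 → 8). Not NE.
(Jump, Aggressive): Bidder 1 can switch to Honest (0 → 4). Not NE.
(Jump, Jump): Bidder 1 can switch to Aggressive (3 → 6). Not NE.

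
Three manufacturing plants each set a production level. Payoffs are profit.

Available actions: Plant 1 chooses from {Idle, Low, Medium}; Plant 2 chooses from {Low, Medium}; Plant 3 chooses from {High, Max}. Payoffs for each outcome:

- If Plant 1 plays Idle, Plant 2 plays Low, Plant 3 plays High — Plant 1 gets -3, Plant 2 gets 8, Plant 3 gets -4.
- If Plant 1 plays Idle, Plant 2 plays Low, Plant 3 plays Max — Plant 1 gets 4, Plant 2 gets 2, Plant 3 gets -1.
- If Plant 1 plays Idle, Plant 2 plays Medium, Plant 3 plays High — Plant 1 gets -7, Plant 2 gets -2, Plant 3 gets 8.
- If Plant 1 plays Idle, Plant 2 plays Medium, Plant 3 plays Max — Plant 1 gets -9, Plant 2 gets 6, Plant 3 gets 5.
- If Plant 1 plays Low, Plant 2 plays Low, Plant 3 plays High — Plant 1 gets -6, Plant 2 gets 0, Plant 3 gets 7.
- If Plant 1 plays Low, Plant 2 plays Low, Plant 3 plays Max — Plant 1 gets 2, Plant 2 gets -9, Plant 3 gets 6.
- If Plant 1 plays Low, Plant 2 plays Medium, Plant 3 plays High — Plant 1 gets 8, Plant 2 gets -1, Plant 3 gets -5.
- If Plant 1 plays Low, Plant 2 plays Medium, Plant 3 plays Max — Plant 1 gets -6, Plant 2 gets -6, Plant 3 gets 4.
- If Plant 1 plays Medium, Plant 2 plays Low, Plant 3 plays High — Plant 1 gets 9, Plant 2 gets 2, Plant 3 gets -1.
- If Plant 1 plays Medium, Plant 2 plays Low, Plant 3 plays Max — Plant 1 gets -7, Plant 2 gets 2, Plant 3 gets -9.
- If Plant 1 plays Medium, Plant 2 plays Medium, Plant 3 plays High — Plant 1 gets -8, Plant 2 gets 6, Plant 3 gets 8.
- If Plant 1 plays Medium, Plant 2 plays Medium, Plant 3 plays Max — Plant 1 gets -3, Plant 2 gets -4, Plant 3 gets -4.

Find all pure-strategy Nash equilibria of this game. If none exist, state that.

Plant 1 against (Low, High): payoffs -3, -6, 9 → best response Medium.
Plant 1 against (Low, Max): payoffs 4, 2, -7 → best response Idle.
Plant 1 against (Medium, High): payoffs -7, 8, -8 → best response Low.
Plant 1 against (Medium, Max): payoffs -9, -6, -3 → best response Medium.
Plant 2 against (Idle, High): payoffs 8, -2 → best response Low.
Plant 2 against (Idle, Max): payoffs 2, 6 → best response Medium.
Plant 2 against (Low, High): payoffs 0, -1 → best response Low.
Plant 2 against (Low, Max): payoffs -9, -6 → best response Medium.
Plant 2 against (Medium, High): payoffs 2, 6 → best response Medium.
Plant 2 against (Medium, Max): payoffs 2, -4 → best response Low.
Plant 3 against (Idle, Low): payoffs -4, -1 → best response Max.
Plant 3 against (Idle, Medium): payoffs 8, 5 → best response High.
Plant 3 against (Low, Low): payoffs 7, 6 → best response High.
Plant 3 against (Low, Medium): payoffs -5, 4 → best response Max.
Plant 3 against (Medium, Low): payoffs -1, -9 → best response High.
Plant 3 against (Medium, Medium): payoffs 8, -4 → best response High.
No profile is a mutual best response for all players.

There is no pure-strategy Nash equilibrium.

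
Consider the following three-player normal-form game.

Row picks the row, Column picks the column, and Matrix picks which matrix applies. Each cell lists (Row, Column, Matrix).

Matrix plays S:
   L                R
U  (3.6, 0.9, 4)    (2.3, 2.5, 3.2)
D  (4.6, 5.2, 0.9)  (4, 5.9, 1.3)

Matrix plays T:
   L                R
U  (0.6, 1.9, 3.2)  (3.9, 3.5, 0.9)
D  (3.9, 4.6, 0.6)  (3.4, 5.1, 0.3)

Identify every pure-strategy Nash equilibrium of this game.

(D, R, S)

Mark each player's best response to every combination of opponents' strategies; a profile where every player is best-responding is a pure Nash equilibrium.
Row against (L, S): payoffs 3.6, 4.6 → best response D.
Row against (L, T): payoffs 0.6, 3.9 → best response D.
Row against (R, S): payoffs 2.3, 4 → best response D.
Row against (R, T): payoffs 3.9, 3.4 → best response U.
Column against (U, S): payoffs 0.9, 2.5 → best response R.
Column against (U, T): payoffs 1.9, 3.5 → best response R.
Column against (D, S): payoffs 5.2, 5.9 → best response R.
Column against (D, T): payoffs 4.6, 5.1 → best response R.
Matrix against (U, L): payoffs 4, 3.2 → best response S.
Matrix against (U, R): payoffs 3.2, 0.9 → best response S.
Matrix against (D, L): payoffs 0.9, 0.6 → best response S.
Matrix against (D, R): payoffs 1.3, 0.3 → best response S.
Mutual best responses: (D, R, S).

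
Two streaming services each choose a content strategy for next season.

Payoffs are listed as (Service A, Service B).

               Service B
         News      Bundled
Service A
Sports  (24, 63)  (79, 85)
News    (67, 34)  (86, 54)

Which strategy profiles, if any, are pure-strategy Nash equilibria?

Pure NE: (News, Bundled)

Service A against News: payoffs 24, 67 → best response News.
Service A against Bundled: payoffs 79, 86 → best response News.
Service B against Sports: payoffs 63, 85 → best response Bundled.
Service B against News: payoffs 34, 54 → best response Bundled.
Mutual best responses: (News, Bundled).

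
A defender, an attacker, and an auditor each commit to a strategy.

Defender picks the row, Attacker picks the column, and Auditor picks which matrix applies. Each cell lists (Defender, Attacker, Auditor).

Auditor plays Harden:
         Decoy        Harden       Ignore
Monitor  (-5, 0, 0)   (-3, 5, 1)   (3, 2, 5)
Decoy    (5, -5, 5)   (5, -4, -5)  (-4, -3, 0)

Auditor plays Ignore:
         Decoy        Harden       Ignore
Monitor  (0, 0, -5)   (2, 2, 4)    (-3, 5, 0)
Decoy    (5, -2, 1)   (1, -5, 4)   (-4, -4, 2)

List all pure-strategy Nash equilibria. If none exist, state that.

(Monitor, Decoy, Harden): Defender can switch to Decoy (-5 → 5). Not NE.
(Monitor, Decoy, Ignore): Defender can switch to Decoy (0 → 5). Not NE.
(Monitor, Harden, Harden): Defender can switch to Decoy (-3 → 5). Not NE.
(Monitor, Harden, Ignore): Attacker can switch to Ignore (2 → 5). Not NE.
(Monitor, Ignore, Harden): Attacker can switch to Harden (2 → 5). Not NE.
(Monitor, Ignore, Ignore): Auditor can switch to Harden (0 → 5). Not NE.
(Decoy, Decoy, Harden): Attacker can switch to Harden (-5 → -4). Not NE.
(Decoy, Decoy, Ignore): Auditor can switch to Harden (1 → 5). Not NE.
(Decoy, Harden, Harden): Attacker can switch to Ignore (-4 → -3). Not NE.
(Decoy, Harden, Ignore): Defender can switch to Monitor (1 → 2). Not NE.
(The remaining 2 profiles each have a profitable deviation by the same check.)

No pure-strategy Nash equilibrium.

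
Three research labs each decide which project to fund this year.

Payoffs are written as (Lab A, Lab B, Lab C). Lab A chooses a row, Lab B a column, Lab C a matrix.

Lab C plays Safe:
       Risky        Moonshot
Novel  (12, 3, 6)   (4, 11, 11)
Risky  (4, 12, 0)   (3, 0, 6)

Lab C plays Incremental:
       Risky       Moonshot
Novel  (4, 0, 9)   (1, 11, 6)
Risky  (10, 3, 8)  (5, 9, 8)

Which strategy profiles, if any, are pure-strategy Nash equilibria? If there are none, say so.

Pure-strategy Nash equilibria: (Novel, Moonshot, Safe); (Risky, Moonshot, Incremental)

Lab A against (Risky, Safe): payoffs 12, 4 → best response Novel.
Lab A against (Risky, Incremental): payoffs 4, 10 → best response Risky.
Lab A against (Moonshot, Safe): payoffs 4, 3 → best response Novel.
Lab A against (Moonshot, Incremental): payoffs 1, 5 → best response Risky.
Lab B against (Novel, Safe): payoffs 3, 11 → best response Moonshot.
Lab B against (Novel, Incremental): payoffs 0, 11 → best response Moonshot.
Lab B against (Risky, Safe): payoffs 12, 0 → best response Risky.
Lab B against (Risky, Incremental): payoffs 3, 9 → best response Moonshot.
Lab C against (Novel, Risky): payoffs 6, 9 → best response Incremental.
Lab C against (Novel, Moonshot): payoffs 11, 6 → best response Safe.
Lab C against (Risky, Risky): payoffs 0, 8 → best response Incremental.
Lab C against (Risky, Moonshot): payoffs 6, 8 → best response Incremental.
Mutual best responses: (Novel, Moonshot, Safe); (Risky, Moonshot, Incremental).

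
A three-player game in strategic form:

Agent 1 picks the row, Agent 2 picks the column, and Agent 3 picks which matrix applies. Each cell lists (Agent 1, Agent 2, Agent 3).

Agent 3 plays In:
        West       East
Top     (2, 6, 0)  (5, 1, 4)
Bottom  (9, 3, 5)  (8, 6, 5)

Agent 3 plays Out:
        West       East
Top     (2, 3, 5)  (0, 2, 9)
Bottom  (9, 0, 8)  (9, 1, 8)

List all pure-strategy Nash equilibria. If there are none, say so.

(Bottom, East, Out)

Agent 1 against (West, In): payoffs 2, 9 → best response Bottom.
Agent 1 against (West, Out): payoffs 2, 9 → best response Bottom.
Agent 1 against (East, In): payoffs 5, 8 → best response Bottom.
Agent 1 against (East, Out): payoffs 0, 9 → best response Bottom.
Agent 2 against (Top, In): payoffs 6, 1 → best response West.
Agent 2 against (Top, Out): payoffs 3, 2 → best response West.
Agent 2 against (Bottom, In): payoffs 3, 6 → best response East.
Agent 2 against (Bottom, Out): payoffs 0, 1 → best response East.
Agent 3 against (Top, West): payoffs 0, 5 → best response Out.
Agent 3 against (Top, East): payoffs 4, 9 → best response Out.
Agent 3 against (Bottom, West): payoffs 5, 8 → best response Out.
Agent 3 against (Bottom, East): payoffs 5, 8 → best response Out.
Mutual best responses: (Bottom, East, Out).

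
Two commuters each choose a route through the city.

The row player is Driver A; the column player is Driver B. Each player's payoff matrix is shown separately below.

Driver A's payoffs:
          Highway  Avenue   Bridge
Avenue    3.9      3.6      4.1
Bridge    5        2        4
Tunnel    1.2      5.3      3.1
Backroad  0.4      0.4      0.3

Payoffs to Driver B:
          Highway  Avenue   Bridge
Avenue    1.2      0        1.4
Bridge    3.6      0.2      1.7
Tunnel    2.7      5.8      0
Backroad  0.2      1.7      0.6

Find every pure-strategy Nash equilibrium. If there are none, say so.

Check each profile: it is a Nash equilibrium iff no player can strictly gain by switching unilaterally.
(Avenue, Highway): Driver A can switch to Bridge (3.9 → 5). Not NE.
(Avenue, Avenue): Driver A can switch to Tunnel (3.6 → 5.3). Not NE.
(Avenue, Bridge): Driver A gets 4.1, best alternative 4; Driver B gets 1.4, best alternative 1.2. No profitable deviation — NE.
(Bridge, Highway): Driver A gets 5, best alternative 3.9; Driver B gets 3.6, best alternative 1.7. No profitable deviation — NE.
(Bridge, Avenue): Driver A can switch to Avenue (2 → 3.6). Not NE.
(Bridge, Bridge): Driver A can switch to Avenue (4 → 4.1). Not NE.
(Tunnel, Highway): Driver A can switch to Avenue (1.2 → 3.9). Not NE.
(Tunnel, Avenue): Driver A gets 5.3, best alternative 3.6; Driver B gets 5.8, best alternative 2.7. No profitable deviation — NE.
(Tunnel, Bridge): Driver A can switch to Avenue (3.1 → 4.1). Not NE.
(Backroad, Highway): Driver A can switch to Avenue (0.4 → 3.9). Not NE.
(Backroad, Avenue): Driver A can switch to Avenue (0.4 → 3.6). Not NE.
(Backroad, Bridge): Driver A can switch to Avenue (0.3 → 4.1). Not NE.

(Avenue, Bridge); (Bridge, Highway); (Tunnel, Avenue)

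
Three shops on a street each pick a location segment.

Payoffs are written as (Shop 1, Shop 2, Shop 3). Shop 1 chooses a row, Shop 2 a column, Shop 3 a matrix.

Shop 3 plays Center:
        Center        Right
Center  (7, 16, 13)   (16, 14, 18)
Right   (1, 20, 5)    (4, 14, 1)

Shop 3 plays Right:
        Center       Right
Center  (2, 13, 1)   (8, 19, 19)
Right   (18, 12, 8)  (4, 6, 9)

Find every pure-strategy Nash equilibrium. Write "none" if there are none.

(Center, Center, Center) and (Center, Right, Right) and (Right, Center, Right)

Shop 1 against (Center, Center): payoffs 7, 1 → best response Center.
Shop 1 against (Center, Right): payoffs 2, 18 → best response Right.
Shop 1 against (Right, Center): payoffs 16, 4 → best response Center.
Shop 1 against (Right, Right): payoffs 8, 4 → best response Center.
Shop 2 against (Center, Center): payoffs 16, 14 → best response Center.
Shop 2 against (Center, Right): payoffs 13, 19 → best response Right.
Shop 2 against (Right, Center): payoffs 20, 14 → best response Center.
Shop 2 against (Right, Right): payoffs 12, 6 → best response Center.
Shop 3 against (Center, Center): payoffs 13, 1 → best response Center.
Shop 3 against (Center, Right): payoffs 18, 19 → best response Right.
Shop 3 against (Right, Center): payoffs 5, 8 → best response Right.
Shop 3 against (Right, Right): payoffs 1, 9 → best response Right.
Mutual best responses: (Center, Center, Center); (Center, Right, Right); (Right, Center, Right).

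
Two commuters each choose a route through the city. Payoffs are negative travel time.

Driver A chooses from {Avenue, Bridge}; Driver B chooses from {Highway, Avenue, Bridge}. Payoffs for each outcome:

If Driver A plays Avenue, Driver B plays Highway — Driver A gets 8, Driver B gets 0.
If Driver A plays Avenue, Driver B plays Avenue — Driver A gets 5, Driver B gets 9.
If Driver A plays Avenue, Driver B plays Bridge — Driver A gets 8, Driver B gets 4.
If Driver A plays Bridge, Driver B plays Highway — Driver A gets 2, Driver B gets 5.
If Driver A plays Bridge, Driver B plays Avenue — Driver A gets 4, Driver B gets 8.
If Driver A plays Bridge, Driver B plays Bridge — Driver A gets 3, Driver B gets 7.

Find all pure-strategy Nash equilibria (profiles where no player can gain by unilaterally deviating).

Driver A against Highway: payoffs 8, 2 → best response Avenue.
Driver A against Avenue: payoffs 5, 4 → best response Avenue.
Driver A against Bridge: payoffs 8, 3 → best response Avenue.
Driver B against Avenue: payoffs 0, 9, 4 → best response Avenue.
Driver B against Bridge: payoffs 5, 8, 7 → best response Avenue.
Mutual best responses: (Avenue, Avenue).

(Avenue, Avenue)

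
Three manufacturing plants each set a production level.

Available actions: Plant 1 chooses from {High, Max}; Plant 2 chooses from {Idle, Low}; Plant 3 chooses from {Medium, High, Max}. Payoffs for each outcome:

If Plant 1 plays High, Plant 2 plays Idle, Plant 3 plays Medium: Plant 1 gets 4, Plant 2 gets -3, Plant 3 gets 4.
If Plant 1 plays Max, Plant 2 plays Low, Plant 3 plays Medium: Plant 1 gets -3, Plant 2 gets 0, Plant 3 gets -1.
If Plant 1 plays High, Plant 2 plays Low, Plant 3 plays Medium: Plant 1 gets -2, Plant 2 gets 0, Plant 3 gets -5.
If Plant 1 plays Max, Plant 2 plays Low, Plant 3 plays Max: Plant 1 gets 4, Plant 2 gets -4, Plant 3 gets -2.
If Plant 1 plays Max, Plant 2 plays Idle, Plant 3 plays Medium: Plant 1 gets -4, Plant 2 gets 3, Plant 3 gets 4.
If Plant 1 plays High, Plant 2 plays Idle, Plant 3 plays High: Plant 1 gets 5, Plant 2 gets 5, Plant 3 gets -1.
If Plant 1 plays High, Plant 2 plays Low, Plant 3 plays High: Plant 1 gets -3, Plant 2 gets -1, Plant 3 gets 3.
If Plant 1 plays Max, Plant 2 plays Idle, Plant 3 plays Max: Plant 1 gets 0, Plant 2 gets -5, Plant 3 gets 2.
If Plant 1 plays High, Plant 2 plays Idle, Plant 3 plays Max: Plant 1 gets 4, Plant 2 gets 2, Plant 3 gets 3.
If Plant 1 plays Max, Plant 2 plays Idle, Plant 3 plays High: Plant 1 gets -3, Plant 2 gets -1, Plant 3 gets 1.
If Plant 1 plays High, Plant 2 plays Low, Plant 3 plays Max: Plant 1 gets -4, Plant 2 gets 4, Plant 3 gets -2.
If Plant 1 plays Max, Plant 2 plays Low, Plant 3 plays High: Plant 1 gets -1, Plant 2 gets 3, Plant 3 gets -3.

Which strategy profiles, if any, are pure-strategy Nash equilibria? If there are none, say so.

(High, Idle, Medium): Plant 2 can switch to Low (-3 → 0). Not NE.
(High, Idle, High): Plant 3 can switch to Medium (-1 → 4). Not NE.
(High, Idle, Max): Plant 2 can switch to Low (2 → 4). Not NE.
(High, Low, Medium): Plant 3 can switch to High (-5 → 3). Not NE.
(High, Low, High): Plant 1 can switch to Max (-3 → -1). Not NE.
(High, Low, Max): Plant 1 can switch to Max (-4 → 4). Not NE.
(Max, Idle, Medium): Plant 1 can switch to High (-4 → 4). Not NE.
(Max, Idle, High): Plant 1 can switch to High (-3 → 5). Not NE.
(Max, Idle, Max): Plant 1 can switch to High (0 → 4). Not NE.
(Max, Low, Medium): Plant 1 can switch to High (-3 → -2). Not NE.
(The remaining 2 profiles each have a profitable deviation by the same check.)

none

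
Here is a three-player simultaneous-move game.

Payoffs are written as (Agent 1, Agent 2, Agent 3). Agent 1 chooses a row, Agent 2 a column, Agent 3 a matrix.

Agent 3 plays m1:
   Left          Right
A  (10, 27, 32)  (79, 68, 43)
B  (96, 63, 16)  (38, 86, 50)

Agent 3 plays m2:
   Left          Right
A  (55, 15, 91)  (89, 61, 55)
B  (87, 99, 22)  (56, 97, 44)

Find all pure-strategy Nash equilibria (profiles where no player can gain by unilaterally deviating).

Check each profile: it is a Nash equilibrium iff no player can strictly gain by switching unilaterally.
(A, Left, m1): Agent 1 can switch to B (10 → 96). Not NE.
(A, Left, m2): Agent 1 can switch to B (55 → 87). Not NE.
(A, Right, m1): Agent 3 can switch to m2 (43 → 55). Not NE.
(A, Right, m2): Agent 1 gets 89, best alternative 56; Agent 2 gets 61, best alternative 15; Agent 3 gets 55, best alternative 43. No profitable deviation — NE.
(B, Left, m1): Agent 2 can switch to Right (63 → 86). Not NE.
(B, Left, m2): Agent 1 gets 87, best alternative 55; Agent 2 gets 99, best alternative 97; Agent 3 gets 22, best alternative 16. No profitable deviation — NE.
(B, Right, m1): Agent 1 can switch to A (38 → 79). Not NE.
(B, Right, m2): Agent 1 can switch to A (56 → 89). Not NE.

(A, Right, m2), (B, Left, m2)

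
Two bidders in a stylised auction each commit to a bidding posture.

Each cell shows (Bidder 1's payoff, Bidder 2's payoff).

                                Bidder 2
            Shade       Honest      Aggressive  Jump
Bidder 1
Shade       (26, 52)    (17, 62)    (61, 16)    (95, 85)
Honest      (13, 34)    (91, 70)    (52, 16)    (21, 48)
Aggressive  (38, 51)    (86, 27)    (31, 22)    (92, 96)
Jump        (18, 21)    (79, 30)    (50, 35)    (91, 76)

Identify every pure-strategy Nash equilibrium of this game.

(Shade, Jump), (Honest, Honest)

(Shade, Shade): Bidder 1 can switch to Aggressive (26 → 38). Not NE.
(Shade, Honest): Bidder 1 can switch to Honest (17 → 91). Not NE.
(Shade, Aggressive): Bidder 2 can switch to Shade (16 → 52). Not NE.
(Shade, Jump): Bidder 1 gets 95, best alternative 92; Bidder 2 gets 85, best alternative 62. No profitable deviation — NE.
(Honest, Shade): Bidder 1 can switch to Shade (13 → 26). Not NE.
(Honest, Honest): Bidder 1 gets 91, best alternative 86; Bidder 2 gets 70, best alternative 48. No profitable deviation — NE.
(Honest, Aggressive): Bidder 1 can switch to Shade (52 → 61). Not NE.
(Honest, Jump): Bidder 1 can switch to Shade (21 → 95). Not NE.
(The remaining 8 profiles each have a profitable deviation by the same check.)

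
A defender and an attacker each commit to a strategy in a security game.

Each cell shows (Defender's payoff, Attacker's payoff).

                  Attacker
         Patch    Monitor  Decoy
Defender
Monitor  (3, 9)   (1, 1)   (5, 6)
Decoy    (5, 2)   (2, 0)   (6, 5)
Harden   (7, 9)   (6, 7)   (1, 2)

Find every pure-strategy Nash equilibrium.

Defender against Patch: payoffs 3, 5, 7 → best response Harden.
Defender against Monitor: payoffs 1, 2, 6 → best response Harden.
Defender against Decoy: payoffs 5, 6, 1 → best response Decoy.
Attacker against Monitor: payoffs 9, 1, 6 → best response Patch.
Attacker against Decoy: payoffs 2, 0, 5 → best response Decoy.
Attacker against Harden: payoffs 9, 7, 2 → best response Patch.
Mutual best responses: (Decoy, Decoy); (Harden, Patch).

Pure-strategy Nash equilibria: (Decoy, Decoy), (Harden, Patch)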